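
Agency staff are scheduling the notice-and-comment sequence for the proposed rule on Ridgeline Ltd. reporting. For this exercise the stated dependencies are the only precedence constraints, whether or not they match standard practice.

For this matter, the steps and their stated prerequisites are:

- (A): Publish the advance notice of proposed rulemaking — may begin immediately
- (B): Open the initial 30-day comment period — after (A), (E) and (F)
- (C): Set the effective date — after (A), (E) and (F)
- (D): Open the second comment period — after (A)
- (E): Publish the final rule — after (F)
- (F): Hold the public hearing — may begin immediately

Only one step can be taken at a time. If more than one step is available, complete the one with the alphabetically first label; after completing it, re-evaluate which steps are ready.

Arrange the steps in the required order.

(A), (D), (F), (E), (B), (C)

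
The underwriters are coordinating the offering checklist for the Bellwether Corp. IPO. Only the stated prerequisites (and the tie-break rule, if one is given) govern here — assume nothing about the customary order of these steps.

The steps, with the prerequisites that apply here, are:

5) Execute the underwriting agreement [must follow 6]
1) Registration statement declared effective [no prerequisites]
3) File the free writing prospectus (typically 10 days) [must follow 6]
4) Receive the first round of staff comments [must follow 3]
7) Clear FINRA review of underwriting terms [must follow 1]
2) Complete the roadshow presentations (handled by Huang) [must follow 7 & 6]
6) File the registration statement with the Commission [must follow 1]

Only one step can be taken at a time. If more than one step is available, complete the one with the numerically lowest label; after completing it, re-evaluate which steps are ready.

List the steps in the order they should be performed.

1, 6, 3, 4, 5, 7, 2

Only 1 has no prerequisites, so it is first.
6 and 7 are both available; 6 has the earlier label → 6.
3 and 5 now also ready, so the ready set is {3, 5, 7}; 3 has the earlier label → 3.
4 now also ready, so the ready set is {4, 5, 7}; 4 has the earlier label → 4.
Now 5 and 7 have their prerequisites met. 5 has the earlier label, so 5 next.
That leaves 7 as the only ready step → 7.
2 is the only step now ready → 2.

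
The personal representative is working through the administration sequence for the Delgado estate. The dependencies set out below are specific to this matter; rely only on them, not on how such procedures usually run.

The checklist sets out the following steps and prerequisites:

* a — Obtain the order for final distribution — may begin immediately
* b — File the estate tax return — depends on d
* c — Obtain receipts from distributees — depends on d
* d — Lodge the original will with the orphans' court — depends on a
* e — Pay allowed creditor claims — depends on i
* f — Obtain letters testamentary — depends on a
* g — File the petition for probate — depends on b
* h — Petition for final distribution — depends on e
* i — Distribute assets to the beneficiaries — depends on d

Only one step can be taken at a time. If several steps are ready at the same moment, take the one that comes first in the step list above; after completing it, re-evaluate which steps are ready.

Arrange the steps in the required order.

a is the only step with nothing outstanding, so it goes first.
Now d and f have their prerequisites met. d is listed earlier, so d next.
Now b, c, f and i have their prerequisites met. b is listed earlier, so b next.
Now c, f, g and i have their prerequisites met. c is listed earlier, so c next.
Ready: f, g and i. f is listed earlier → f.
g and i are both available; g is listed earlier → g.
i needed d, now all done → i.
e needed i, now all done → e.
h needed e, now all done → h.

a, d, b, c, f, g, i, e, h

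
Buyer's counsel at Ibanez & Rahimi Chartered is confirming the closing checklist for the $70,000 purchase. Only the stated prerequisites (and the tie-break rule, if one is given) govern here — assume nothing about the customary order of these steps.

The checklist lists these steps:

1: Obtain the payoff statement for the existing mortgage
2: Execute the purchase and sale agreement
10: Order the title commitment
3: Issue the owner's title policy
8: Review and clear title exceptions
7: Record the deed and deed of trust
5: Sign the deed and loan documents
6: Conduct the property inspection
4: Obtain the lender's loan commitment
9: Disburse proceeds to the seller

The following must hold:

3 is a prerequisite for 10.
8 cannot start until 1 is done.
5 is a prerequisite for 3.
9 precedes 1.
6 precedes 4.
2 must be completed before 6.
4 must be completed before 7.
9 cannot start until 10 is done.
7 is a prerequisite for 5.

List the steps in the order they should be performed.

2, 6, 4, 7, 5, 3, 10, 9, 1, 8

2 has no prerequisites → 2 first.
6 needed 2, now all done → 6.
4 needed 6, now all done → 4.
7 is the only step now ready → 7.
5 is the only step now ready → 5.
3 needed 5, now all done → 3.
Next only 10 has its prerequisites met → 10.
9 is the only step now ready → 9.
1 is the only step now ready → 1.
Next only 8 has its prerequisites met → 8.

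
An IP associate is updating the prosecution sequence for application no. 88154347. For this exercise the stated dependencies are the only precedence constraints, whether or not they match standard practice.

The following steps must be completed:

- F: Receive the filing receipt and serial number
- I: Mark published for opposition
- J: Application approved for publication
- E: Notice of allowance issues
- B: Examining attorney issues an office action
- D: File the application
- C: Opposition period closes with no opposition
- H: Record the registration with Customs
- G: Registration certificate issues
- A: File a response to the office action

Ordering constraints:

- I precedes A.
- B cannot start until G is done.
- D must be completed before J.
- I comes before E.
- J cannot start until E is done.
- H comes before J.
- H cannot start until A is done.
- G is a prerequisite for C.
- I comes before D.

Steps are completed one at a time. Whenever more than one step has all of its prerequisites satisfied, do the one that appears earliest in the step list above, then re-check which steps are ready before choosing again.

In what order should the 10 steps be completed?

Nothing is required for F, I and G. F is listed earlier → F first.
I and G are both available; I is listed earlier → I.
Ready: E, D, G and A. E is listed earlier → E.
D, G and A are all available; D is listed earlier → D.
Now G and A have their prerequisites met. G is listed earlier, so G next.
B and C now also ready, so the ready set is {B, C, A}; B is listed earlier → B.
Ready: C and A. C is listed earlier → C.
That leaves A as the only ready step → A.
That leaves H as the only ready step → H.
That leaves J as the only ready step → J.

F, I, E, D, G, B, C, A, H, J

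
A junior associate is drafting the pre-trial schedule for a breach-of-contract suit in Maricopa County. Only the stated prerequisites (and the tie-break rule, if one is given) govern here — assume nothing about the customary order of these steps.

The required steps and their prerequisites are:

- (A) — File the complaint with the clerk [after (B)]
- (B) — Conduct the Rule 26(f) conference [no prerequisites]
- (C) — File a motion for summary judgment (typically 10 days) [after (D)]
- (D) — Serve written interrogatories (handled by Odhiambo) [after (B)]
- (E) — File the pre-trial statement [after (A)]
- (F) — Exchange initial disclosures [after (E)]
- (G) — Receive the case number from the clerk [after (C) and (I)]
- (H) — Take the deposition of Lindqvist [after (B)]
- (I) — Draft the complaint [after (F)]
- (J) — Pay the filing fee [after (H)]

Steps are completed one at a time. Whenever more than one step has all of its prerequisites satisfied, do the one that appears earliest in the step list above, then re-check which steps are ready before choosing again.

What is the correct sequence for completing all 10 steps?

(B) is the only step with nothing outstanding, so it goes first.
Ready: (A), (D) and (H). (A) is listed earlier → (A).
Ready: (D), (E) and (H). (D) is listed earlier → (D).
(C) now also ready, so the ready set is {(C), (E), (H)}; (C) is listed earlier → (C).
Now (E) and (H) have their prerequisites met. (E) is listed earlier, so (E) next.
(F) and (H) are both available; (F) is listed earlier → (F).
(I) now also ready, so the ready set is {(H), (I)}; (H) is listed earlier → (H).
(J) now also ready, so the ready set is {(I), (J)}; (I) is listed earlier → (I).
(G) and (J) are both available; (G) is listed earlier → (G).
That leaves (J) as the only ready step → (J).

(B) → (A) → (D) → (C) → (E) → (F) → (H) → (I) → (G) → (J)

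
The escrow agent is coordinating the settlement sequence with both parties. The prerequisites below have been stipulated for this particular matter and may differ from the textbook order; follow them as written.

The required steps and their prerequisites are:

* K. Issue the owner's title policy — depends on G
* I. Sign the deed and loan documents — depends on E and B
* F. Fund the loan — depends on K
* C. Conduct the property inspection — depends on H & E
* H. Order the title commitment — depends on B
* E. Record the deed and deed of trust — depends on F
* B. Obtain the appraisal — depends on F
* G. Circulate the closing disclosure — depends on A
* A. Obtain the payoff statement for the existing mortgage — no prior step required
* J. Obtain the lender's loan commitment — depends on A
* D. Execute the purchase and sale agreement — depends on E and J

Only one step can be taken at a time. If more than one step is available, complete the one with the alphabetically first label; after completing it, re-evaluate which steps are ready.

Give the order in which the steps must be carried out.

Only A has no prerequisites, so it is first.
Now G and J have their prerequisites met. G has the earlier label, so G next.
J and K are both available; J has the earlier label → J.
K needed G, now all done → K.
F needed K, now all done → F.
B and E are both available; B has the earlier label → B.
H now also ready, so the ready set is {E, H}; E has the earlier label → E.
D and I now also ready, so the ready set is {D, H, I}; D has the earlier label → D.
H and I are both available; H has the earlier label → H.
C and I are both available; C has the earlier label → C.
That leaves I as the only ready step → I.

A G J K F B E D H C I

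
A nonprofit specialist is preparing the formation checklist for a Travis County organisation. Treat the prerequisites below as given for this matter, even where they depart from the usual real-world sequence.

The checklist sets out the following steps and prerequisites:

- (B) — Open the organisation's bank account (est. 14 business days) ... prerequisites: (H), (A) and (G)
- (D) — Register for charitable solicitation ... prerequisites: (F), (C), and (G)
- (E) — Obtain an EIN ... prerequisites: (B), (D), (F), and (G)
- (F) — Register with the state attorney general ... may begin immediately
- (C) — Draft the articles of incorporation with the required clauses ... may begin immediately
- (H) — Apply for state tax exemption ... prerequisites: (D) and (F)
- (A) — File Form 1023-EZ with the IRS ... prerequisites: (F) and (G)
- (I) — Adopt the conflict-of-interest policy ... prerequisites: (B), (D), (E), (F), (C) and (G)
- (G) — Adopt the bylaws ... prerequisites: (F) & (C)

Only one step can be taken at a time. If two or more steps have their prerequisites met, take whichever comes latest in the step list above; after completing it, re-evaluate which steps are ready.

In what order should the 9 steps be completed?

(C), (F), (G), (A), (D), (H), (B), (E), (I)

Nothing is required for (C) and (F). (C) is listed later → (C) first.
Next only (F) has its prerequisites met → (F).
(G) needed (C) and (F), now all done → (G).
Now (A) and (D) have their prerequisites met. (A) is listed later, so (A) next.
Next only (D) has its prerequisites met → (D).
(H) needed (F) and (D), now all done → (H).
(B) is the only step now ready → (B).
Next only (E) has its prerequisites met → (E).
(I) needed (G), (C), (F), (E), (D) and (B), now all done → (I).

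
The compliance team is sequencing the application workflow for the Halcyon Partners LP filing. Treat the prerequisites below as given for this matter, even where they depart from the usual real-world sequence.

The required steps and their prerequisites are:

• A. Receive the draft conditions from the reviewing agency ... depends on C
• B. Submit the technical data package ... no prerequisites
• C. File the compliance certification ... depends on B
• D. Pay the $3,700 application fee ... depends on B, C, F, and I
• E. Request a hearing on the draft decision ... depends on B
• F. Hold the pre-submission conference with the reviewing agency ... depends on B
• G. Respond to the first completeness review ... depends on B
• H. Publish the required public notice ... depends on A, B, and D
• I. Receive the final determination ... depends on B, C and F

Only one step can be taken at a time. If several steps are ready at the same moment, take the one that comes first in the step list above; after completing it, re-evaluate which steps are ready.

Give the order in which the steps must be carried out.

B has no prerequisites → B first.
C, E, F and G are all available; C is listed earlier → C.
A, E, F and G are all available; A is listed earlier → A.
Ready: E, F and G. E is listed earlier → E.
F and G are both available; F is listed earlier → F.
Ready: G and I. G is listed earlier → G.
I needed B, C and F, now all done → I.
D needed B, C, F and I, now all done → D.
H needed A, B and D, now all done → H.

B, C, A, E, F, G, I, D, H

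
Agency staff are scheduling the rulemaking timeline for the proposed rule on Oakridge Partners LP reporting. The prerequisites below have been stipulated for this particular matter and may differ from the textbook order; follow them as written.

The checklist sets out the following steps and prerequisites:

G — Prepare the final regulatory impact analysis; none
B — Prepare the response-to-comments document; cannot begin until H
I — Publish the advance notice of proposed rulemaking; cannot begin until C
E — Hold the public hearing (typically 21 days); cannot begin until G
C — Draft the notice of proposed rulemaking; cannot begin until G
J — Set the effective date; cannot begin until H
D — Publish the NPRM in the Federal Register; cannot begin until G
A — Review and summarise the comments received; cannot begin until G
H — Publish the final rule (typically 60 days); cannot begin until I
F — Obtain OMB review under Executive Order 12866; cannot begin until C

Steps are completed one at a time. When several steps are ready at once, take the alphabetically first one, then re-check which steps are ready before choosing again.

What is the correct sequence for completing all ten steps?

G is the only step with nothing outstanding, so it goes first.
A, C, D and E are all available; A has the earlier label → A.
Now C, D and E have their prerequisites met. C has the earlier label, so C next.
F and I now also ready, so the ready set is {D, E, F, I}; D has the earlier label → D.
E, F and I are all available; E has the earlier label → E.
Ready: F and I. F has the earlier label → F.
I needed C, now all done → I.
That leaves H as the only ready step → H.
Now B and J have their prerequisites met. B has the earlier label, so B next.
J needed H, now all done → J.

G → A → C → D → E → F → I → H → B → J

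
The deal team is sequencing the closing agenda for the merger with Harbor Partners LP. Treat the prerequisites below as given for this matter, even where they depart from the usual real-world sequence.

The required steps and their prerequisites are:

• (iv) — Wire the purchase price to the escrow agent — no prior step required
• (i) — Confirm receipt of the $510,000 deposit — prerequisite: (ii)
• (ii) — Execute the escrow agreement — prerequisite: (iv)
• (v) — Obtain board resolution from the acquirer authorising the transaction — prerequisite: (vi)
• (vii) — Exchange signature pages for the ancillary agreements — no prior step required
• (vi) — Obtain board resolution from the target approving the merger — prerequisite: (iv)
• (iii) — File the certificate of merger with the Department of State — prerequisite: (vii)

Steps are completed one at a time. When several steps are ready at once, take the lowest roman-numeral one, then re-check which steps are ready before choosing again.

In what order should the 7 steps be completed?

(iv) (ii) (i) (vi) (v) (vii) (iii)

(iv) and (vii) have no prerequisites; (iv) has the earlier label, so (iv) is first.
(ii) and (vi) now also ready, so the ready set is {(ii), (vi), (vii)}; (ii) has the earlier label → (ii).
(i) now also ready, so the ready set is {(i), (vi), (vii)}; (i) has the earlier label → (i).
Ready: (vi) and (vii). (vi) has the earlier label → (vi).
Ready: (v) and (vii). (v) has the earlier label → (v).
(vii) is the only step now ready → (vii).
That leaves (iii) as the only ready step → (iii).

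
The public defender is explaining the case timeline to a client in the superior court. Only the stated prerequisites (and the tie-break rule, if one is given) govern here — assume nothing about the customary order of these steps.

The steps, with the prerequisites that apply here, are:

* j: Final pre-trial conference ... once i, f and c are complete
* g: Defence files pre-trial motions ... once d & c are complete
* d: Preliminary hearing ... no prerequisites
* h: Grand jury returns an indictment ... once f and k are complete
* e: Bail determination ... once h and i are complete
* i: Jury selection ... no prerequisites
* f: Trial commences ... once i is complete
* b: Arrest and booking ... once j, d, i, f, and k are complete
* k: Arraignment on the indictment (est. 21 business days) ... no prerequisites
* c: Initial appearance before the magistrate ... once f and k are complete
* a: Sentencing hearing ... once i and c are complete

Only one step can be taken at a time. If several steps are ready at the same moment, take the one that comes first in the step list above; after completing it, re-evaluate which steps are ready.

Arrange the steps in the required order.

d → i → f → k → h → e → c → j → g → b → a

d, i and k have no prerequisites; d is listed earlier, so d is first.
Ready: i and k. i is listed earlier → i.
Ready: f and k. f is listed earlier → f.
That leaves k as the only ready step → k.
Now h and c have their prerequisites met. h is listed earlier, so h next.
Now e and c have their prerequisites met. e is listed earlier, so e next.
c needed f and k, now all done → c.
j, g and a are all available; j is listed earlier → j.
b now also ready, so the ready set is {g, b, a}; g is listed earlier → g.
Now b and a have their prerequisites met. b is listed earlier, so b next.
a is the only step now ready → a.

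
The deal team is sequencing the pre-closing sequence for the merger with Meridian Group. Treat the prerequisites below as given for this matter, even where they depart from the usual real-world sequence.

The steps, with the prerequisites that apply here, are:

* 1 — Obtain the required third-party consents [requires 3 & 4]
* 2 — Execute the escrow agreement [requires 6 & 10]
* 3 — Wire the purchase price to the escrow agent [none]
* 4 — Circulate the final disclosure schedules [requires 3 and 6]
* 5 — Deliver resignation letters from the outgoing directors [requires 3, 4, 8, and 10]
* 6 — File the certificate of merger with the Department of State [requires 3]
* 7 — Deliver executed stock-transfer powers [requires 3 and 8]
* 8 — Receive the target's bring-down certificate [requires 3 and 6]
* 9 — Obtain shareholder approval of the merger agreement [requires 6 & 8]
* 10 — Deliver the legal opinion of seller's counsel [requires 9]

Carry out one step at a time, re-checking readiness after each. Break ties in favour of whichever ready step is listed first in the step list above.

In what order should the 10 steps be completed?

Only 3 has no prerequisites, so it is first.
6 needed 3, now all done → 6.
Ready: 4 and 8. 4 is listed earlier → 4.
Now 1 and 8 have their prerequisites met. 1 is listed earlier, so 1 next.
Next only 8 has its prerequisites met → 8.
7 and 9 are both available; 7 is listed earlier → 7.
That leaves 9 as the only ready step → 9.
Next only 10 has its prerequisites met → 10.
Ready: 2 and 5. 2 is listed earlier → 2.
That leaves 5 as the only ready step → 5.

3 → 6 → 4 → 1 → 8 → 7 → 9 → 10 → 2 → 5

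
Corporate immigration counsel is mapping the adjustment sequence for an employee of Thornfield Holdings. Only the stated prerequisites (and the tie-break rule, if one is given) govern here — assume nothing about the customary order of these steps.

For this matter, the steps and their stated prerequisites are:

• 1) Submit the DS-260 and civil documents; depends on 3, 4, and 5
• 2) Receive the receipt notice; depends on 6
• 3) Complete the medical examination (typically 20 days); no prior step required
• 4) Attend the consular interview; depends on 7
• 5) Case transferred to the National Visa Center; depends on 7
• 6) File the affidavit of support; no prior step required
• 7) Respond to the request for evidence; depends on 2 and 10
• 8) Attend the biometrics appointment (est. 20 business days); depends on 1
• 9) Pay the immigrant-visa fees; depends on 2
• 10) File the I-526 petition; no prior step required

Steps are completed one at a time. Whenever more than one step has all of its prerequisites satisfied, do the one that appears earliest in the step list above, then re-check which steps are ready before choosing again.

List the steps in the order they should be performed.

3, 6 and 10 have no prerequisites; 3 is listed earlier, so 3 is first.
Ready: 6 and 10. 6 is listed earlier → 6.
Now 2 and 10 have their prerequisites met. 2 is listed earlier, so 2 next.
9 now also ready, so the ready set is {9, 10}; 9 is listed earlier → 9.
Next only 10 has its prerequisites met → 10.
7 needed 2 and 10, now all done → 7.
Now 4 and 5 have their prerequisites met. 4 is listed earlier, so 4 next.
Next only 5 has its prerequisites met → 5.
That leaves 1 as the only ready step → 1.
Next only 8 has its prerequisites met → 8.

3, 6, 2, 9, 10, 7, 4, 5, 1, 8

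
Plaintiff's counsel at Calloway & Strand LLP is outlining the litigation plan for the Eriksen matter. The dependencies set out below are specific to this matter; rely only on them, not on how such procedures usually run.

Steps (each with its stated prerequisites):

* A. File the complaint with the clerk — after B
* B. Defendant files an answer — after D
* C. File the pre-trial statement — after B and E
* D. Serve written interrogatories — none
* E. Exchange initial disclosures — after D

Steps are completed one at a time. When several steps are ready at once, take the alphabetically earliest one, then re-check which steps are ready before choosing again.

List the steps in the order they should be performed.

D B A E C

D has no prerequisites → D first.
Ready: B and E. B has the earlier label → B.
Ready: A and E. A has the earlier label → A.
E needed D, now all done → E.
C needed B and E, now all done → C.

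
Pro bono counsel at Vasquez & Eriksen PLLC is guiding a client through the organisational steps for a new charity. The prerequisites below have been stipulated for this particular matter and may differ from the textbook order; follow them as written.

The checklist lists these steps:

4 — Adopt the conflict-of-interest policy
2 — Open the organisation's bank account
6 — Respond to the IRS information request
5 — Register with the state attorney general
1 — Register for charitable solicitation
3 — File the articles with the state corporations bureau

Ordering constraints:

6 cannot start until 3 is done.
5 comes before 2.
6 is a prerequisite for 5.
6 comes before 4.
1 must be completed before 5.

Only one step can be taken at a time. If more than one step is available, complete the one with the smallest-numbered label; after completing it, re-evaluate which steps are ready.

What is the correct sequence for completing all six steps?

1 → 3 → 6 → 4 → 5 → 2

Nothing is required for 1 and 3. 1 has the earlier label → 1 first.
3 is the only step now ready → 3.
6 needed 3, now all done → 6.
Now 4 and 5 have their prerequisites met. 4 has the earlier label, so 4 next.
Next only 5 has its prerequisites met → 5.
2 is the only step now ready → 2.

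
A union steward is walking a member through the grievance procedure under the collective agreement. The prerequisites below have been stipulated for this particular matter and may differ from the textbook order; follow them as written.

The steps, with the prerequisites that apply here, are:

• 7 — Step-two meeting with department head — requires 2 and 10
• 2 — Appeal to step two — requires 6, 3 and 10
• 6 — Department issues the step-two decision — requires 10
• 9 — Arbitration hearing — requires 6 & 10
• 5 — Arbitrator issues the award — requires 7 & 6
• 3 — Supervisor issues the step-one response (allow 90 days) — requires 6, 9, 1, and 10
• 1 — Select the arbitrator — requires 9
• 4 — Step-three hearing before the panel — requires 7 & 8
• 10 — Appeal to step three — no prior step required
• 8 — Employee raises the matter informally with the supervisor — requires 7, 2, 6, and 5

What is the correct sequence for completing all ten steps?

Only 10 has no prerequisites, so it is first.
6 needed 10, now all done → 6.
Next only 9 has its prerequisites met → 9.
That leaves 1 as the only ready step → 1.
Next only 3 has its prerequisites met → 3.
2 needed 6, 3 and 10, now all done → 2.
Next only 7 has its prerequisites met → 7.
5 needed 7 and 6, now all done → 5.
8 needed 7, 2, 6 and 5, now all done → 8.
4 needed 7 and 8, now all done → 4.

10 6 9 1 3 2 7 5 8 4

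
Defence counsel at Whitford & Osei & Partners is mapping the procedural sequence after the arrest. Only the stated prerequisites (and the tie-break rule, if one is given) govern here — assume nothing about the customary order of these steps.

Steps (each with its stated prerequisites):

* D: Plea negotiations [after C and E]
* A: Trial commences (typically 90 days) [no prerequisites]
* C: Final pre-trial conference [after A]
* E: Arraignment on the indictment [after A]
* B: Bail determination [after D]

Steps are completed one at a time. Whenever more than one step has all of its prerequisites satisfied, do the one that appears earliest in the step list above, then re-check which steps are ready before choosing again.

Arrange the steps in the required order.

Only A has no prerequisites, so it is first.
Ready: C and E. C is listed earlier → C.
E needed A, now all done → E.
That leaves D as the only ready step → D.
B needed D, now all done → B.

A, C, E, D, B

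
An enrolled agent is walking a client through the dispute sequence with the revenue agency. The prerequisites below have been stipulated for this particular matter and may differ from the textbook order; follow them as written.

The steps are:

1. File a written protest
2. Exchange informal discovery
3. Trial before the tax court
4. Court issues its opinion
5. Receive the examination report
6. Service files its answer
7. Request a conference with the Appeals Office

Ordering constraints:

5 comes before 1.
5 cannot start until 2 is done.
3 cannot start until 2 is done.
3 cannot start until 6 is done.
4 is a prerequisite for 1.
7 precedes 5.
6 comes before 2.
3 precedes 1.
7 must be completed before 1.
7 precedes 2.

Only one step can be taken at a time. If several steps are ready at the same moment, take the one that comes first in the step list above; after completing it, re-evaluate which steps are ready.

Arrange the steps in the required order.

Nothing is required for 4, 6 and 7. 4 is listed earlier → 4 first.
Ready: 6 and 7. 6 is listed earlier → 6.
Next only 7 has its prerequisites met → 7.
2 is the only step now ready → 2.
Ready: 3 and 5. 3 is listed earlier → 3.
5 needed 2 and 7, now all done → 5.
1 needed 3, 4, 5 and 7, now all done → 1.

4 6 7 2 3 5 1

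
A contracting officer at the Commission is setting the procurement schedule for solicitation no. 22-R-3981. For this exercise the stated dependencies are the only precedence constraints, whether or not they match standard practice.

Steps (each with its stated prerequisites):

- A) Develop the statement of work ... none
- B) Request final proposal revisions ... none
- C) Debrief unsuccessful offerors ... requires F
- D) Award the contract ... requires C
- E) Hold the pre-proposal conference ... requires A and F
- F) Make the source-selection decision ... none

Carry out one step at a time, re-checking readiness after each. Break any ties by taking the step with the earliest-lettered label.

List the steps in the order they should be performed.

A, B, F, C, D, E

A, B and F have no prerequisites; A has the earlier label, so A is first.
Now B and F have their prerequisites met. B has the earlier label, so B next.
Next only F has its prerequisites met → F.
Now C and E have their prerequisites met. C has the earlier label, so C next.
D now also ready, so the ready set is {D, E}; D has the earlier label → D.
E is the only step now ready → E.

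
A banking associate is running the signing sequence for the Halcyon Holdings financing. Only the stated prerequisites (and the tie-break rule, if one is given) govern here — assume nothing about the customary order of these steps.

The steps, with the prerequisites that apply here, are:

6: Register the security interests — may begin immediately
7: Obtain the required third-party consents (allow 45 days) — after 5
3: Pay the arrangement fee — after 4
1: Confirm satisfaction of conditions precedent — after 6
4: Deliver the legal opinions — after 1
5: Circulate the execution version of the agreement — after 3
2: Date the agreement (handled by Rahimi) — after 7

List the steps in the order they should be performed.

6 has no prerequisites → 6 first.
That leaves 1 as the only ready step → 1.
That leaves 4 as the only ready step → 4.
3 is the only step now ready → 3.
That leaves 5 as the only ready step → 5.
That leaves 7 as the only ready step → 7.
2 is the only step now ready → 2.

6, 1, 4, 3, 5, 7, 2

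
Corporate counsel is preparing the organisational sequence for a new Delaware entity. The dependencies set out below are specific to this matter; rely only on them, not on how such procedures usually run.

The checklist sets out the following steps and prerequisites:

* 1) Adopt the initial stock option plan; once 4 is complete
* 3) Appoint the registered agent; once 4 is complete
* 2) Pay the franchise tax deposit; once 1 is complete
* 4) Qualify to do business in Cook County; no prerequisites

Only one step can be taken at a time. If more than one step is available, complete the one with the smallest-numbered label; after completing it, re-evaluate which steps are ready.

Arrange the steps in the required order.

4, 1, 2, 3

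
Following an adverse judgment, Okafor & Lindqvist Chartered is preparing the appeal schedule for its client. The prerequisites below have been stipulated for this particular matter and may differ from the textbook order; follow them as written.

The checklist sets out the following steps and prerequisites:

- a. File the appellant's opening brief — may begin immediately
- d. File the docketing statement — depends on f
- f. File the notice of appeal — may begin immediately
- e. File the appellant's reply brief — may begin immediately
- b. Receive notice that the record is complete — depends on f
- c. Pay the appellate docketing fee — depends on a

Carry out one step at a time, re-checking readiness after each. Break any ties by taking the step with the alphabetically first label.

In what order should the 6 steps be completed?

a, c, e, f, b, d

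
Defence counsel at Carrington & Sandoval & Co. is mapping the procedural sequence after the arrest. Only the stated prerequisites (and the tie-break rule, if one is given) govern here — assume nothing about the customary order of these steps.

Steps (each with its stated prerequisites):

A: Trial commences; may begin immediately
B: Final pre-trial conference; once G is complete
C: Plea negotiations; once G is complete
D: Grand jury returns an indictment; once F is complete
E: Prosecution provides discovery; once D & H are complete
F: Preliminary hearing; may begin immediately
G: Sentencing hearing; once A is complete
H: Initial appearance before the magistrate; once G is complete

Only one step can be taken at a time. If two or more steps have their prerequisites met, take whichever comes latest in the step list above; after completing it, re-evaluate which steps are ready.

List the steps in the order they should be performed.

F → D → A → G → H → E → C → B

Nothing is required for F and A. F is listed later → F first.
D and A are both available; D is listed later → D.
Next only A has its prerequisites met → A.
G needed A, now all done → G.
Ready: H, C and B. H is listed later → H.
E now also ready, so the ready set is {E, C, B}; E is listed later → E.
Ready: C and B. C is listed later → C.
B needed G, now all done → B.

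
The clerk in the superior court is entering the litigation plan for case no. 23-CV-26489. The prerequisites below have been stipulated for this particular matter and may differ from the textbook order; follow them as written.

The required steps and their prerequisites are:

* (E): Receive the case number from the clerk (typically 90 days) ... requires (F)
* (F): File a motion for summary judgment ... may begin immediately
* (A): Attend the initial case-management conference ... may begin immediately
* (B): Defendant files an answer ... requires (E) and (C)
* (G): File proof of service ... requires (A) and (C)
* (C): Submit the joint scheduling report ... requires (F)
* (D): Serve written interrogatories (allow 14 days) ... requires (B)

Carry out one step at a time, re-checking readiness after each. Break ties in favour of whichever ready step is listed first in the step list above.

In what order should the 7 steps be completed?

(F) (E) (A) (C) (B) (G) (D)

(F) and (A) have no prerequisites; (F) is listed earlier, so (F) is first.
Ready: (E), (A) and (C). (E) is listed earlier → (E).
Now (A) and (C) have their prerequisites met. (A) is listed earlier, so (A) next.
That leaves (C) as the only ready step → (C).
Ready: (B) and (G). (B) is listed earlier → (B).
(G) and (D) are both available; (G) is listed earlier → (G).
(D) needed (B), now all done → (D).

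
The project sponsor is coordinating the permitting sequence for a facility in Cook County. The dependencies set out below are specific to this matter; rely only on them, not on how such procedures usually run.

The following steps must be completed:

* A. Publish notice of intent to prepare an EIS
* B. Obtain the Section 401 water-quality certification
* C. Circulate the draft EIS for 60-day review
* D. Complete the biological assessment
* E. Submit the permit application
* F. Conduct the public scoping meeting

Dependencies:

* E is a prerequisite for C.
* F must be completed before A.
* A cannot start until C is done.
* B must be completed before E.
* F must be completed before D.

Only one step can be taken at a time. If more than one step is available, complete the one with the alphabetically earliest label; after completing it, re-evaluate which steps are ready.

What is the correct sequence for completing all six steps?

Nothing is required for B and F. B has the earlier label → B first.
Ready: E and F. E has the earlier label → E.
C and F are both available; C has the earlier label → C.
That leaves F as the only ready step → F.
Now A and D have their prerequisites met. A has the earlier label, so A next.
D is the only step now ready → D.

B E C F A D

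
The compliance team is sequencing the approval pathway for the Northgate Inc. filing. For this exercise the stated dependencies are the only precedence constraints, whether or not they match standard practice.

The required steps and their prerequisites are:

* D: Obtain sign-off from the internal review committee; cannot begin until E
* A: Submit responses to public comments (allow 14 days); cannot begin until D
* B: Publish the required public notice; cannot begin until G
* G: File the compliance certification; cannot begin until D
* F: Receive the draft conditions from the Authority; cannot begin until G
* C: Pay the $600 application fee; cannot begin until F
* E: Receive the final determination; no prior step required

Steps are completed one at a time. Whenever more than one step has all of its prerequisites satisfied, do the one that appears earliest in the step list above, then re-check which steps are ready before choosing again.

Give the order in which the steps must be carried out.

E D A G B F C

Only E has no prerequisites, so it is first.
D needed E, now all done → D.
A and G are both available; A is listed earlier → A.
G needed D, now all done → G.
B and F are both available; B is listed earlier → B.
F is the only step now ready → F.
C needed F, now all done → C.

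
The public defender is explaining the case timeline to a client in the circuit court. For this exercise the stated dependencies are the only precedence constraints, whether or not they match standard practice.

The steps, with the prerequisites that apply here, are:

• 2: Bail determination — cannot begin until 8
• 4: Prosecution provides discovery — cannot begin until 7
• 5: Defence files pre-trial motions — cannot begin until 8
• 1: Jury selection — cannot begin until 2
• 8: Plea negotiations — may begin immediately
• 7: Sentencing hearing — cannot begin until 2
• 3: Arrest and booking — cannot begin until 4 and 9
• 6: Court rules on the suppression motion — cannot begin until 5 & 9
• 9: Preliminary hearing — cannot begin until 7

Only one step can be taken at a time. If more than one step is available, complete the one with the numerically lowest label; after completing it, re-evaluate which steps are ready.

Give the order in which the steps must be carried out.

8 is the only step with nothing outstanding, so it goes first.
2 and 5 are both available; 2 has the earlier label → 2.
Now 1, 5 and 7 have their prerequisites met. 1 has the earlier label, so 1 next.
Ready: 5 and 7. 5 has the earlier label → 5.
7 needed 2, now all done → 7.
Now 4 and 9 have their prerequisites met. 4 has the earlier label, so 4 next.
9 needed 7, now all done → 9.
Now 3 and 6 have their prerequisites met. 3 has the earlier label, so 3 next.
Next only 6 has its prerequisites met → 6.

8 → 2 → 1 → 5 → 7 → 4 → 9 → 3 → 6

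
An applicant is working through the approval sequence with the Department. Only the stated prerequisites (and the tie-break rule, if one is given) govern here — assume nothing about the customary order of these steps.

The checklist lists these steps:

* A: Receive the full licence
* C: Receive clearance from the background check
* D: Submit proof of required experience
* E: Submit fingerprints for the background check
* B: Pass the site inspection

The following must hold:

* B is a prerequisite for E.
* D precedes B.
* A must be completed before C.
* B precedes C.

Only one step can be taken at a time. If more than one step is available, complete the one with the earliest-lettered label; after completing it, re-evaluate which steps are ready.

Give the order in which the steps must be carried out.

A D B C E

A and D have no prerequisites; A has the earlier label, so A is first.
D is the only step now ready → D.
That leaves B as the only ready step → B.
Ready: C and E. C has the earlier label → C.
E needed B, now all done → E.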